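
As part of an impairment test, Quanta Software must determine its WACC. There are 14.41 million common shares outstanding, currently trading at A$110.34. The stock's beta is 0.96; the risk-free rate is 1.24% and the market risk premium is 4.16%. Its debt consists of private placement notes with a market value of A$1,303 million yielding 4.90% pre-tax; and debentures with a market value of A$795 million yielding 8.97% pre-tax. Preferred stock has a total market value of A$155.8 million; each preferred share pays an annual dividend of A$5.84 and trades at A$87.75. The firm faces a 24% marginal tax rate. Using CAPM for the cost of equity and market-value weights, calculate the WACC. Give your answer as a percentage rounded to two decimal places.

5.11%

Cost of equity via CAPM: Re = 1.24% + 0.96 × 4.16% = 5.2336%.
Cost of preferred: Rp = 5.84 / 87.75 = 6.6553%.
Market value of equity E = 110.34 × 14.41m = 1589.9994m.
Total capital V = 1589.9994 + 155.8 + 1303 + 795 = 3843.7994.
Equity: weight = 1589.9994/3843.7994 = 0.4137; cost = 5.2336%.
Preferred: weight = 155.8/3843.7994 = 0.0405; cost = 6.6553%.
Private placement notes: weight = 1303/3843.7994 = 0.3390; after-tax cost = 4.9% × (1 − 24%) = 3.7240%.
Debentures: weight = 795/3843.7994 = 0.2068; after-tax cost = 8.97% × (1 − 24%) = 6.8172%.
WACC = 0.4137 × 5.2336% + 0.0405 × 6.6553% + 0.3390 × 3.7240% + 0.2068 × 6.8172% = 5.1070%.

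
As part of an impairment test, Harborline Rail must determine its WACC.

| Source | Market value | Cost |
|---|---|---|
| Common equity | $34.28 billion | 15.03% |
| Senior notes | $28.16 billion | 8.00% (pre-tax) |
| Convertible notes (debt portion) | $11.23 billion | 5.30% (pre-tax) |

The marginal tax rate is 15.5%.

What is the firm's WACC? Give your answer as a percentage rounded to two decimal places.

10.26%

Total capital V = 34.28 + 28.16 + 11.23 = 73.67.
Equity: weight = 34.28/73.67 = 0.4653; cost = 15.03%.
Senior notes: weight = 28.16/73.67 = 0.3822; after-tax cost = 8% × (1 − 15.5%) = 6.7600%.
Convertible notes (debt portion): weight = 11.23/73.67 = 0.1524; after-tax cost = 5.3% × (1 − 15.5%) = 4.4785%.
WACC = 0.4653 × 15.0300% + 0.3822 × 6.7600% + 0.1524 × 4.4785% = 10.2604%.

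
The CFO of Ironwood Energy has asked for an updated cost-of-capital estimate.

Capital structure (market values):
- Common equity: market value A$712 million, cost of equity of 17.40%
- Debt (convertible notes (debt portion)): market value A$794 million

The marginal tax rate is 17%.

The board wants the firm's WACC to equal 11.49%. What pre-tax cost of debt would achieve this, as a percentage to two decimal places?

Total capital V = 712 + 794 = 1506.
Equity weight = 712/1506 = 0.4728.
Convertible notes (debt portion) weight = 794/1506 = 0.5272.
Equity contribution = 0.4728 × 17.4% = 8.2263%.
Remaining for debt = 11.49% − 8.2263% = 3.2637%.
Rd × (1 − 17%) × 0.5272 = 3.2637%  ⇒  Rd = 7.4583%.

7.46%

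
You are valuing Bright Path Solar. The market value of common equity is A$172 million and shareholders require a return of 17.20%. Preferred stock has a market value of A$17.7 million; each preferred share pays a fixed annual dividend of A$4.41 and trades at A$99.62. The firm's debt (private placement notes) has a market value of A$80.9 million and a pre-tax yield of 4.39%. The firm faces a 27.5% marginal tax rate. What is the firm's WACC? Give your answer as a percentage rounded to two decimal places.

Cost of preferred: Rp = 4.41 / 99.62 = 4.4268%.
Total capital V = 172 + 17.7 + 80.9 = 270.6.
Equity: weight = 172/270.6 = 0.6356; cost = 17.2%.
Preferred: weight = 17.7/270.6 = 0.0654; cost = 4.4268%.
Private placement notes: weight = 80.9/270.6 = 0.2990; after-tax cost = 4.39% × (1 − 27.5%) = 3.1827%.
WACC = 0.6356 × 17.2000% + 0.0654 × 4.4268% + 0.2990 × 3.1827% = 12.1738%.

12.17%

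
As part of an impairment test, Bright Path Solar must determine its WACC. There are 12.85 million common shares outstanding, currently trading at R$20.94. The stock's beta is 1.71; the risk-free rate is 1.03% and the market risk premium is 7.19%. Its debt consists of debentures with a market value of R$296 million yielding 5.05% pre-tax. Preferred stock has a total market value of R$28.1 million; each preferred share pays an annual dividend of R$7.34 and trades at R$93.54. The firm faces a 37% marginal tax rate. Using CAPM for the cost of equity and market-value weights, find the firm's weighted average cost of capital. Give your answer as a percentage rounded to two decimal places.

8.00%

Cost of equity via CAPM: Re = 1.03% + 1.71 × 7.19% = 13.3249%.
Cost of preferred: Rp = 7.34 / 93.54 = 7.8469%.
Market value of equity E = 20.94 × 12.85m = 269.079m.
Total capital V = 269.079 + 28.1 + 296 = 593.179.
Equity: weight = 269.079/593.179 = 0.4536; cost = 13.3249%.
Preferred: weight = 28.1/593.179 = 0.0474; cost = 7.8469%.
Debentures: weight = 296/593.179 = 0.4990; after-tax cost = 5.05% × (1 − 37%) = 3.1815%.
WACC = 0.4536 × 13.3249% + 0.0474 × 7.8469% + 0.4990 × 3.1815% = 8.0038%.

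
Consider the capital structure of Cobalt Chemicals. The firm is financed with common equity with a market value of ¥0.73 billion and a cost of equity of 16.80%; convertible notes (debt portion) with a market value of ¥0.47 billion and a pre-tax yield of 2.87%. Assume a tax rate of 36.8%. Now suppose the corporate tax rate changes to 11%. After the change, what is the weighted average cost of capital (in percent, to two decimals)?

After the change:
Total capital V = 0.73 + 0.47 = 1.2.
Equity: weight = 0.73/1.2 = 0.6083; cost = 16.8%.
Convertible notes (debt portion): weight = 0.47/1.2 = 0.3917; after-tax cost = 2.87% × (1 − 11%) = 2.5543%.
WACC = 0.6083 × 16.8000% + 0.3917 × 2.5543% = 11.2204%.

11.22%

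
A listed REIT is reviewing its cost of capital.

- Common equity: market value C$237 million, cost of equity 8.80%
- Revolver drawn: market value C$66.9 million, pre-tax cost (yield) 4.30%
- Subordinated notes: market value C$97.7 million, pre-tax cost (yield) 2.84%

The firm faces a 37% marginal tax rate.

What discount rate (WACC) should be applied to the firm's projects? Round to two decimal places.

6.08%

Total capital V = 237 + 66.9 + 97.7 = 401.6.
Equity: weight = 237/401.6 = 0.5901; cost = 8.8%.
Revolver drawn: weight = 66.9/401.6 = 0.1666; after-tax cost = 4.3% × (1 − 37%) = 2.7090%.
Subordinated notes: weight = 97.7/401.6 = 0.2433; after-tax cost = 2.84% × (1 − 37%) = 1.7892%.
WACC = 0.5901 × 8.8000% + 0.1666 × 2.7090% + 0.2433 × 1.7892% = 6.0798%.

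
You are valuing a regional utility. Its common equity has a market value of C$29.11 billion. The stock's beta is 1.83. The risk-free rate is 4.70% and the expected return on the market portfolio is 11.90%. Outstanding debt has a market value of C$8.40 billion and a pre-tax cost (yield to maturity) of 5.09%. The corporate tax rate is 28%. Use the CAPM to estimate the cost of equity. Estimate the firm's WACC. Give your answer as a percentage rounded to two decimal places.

Market risk premium = 11.9% − 4.7% = 7.2%.
Cost of equity via CAPM: Re = 4.7% + 1.83 × 7.2% = 17.8760%.
Total capital V = 29.11 + 8.4 = 37.51.
Equity: weight = 29.11/37.51 = 0.7761; cost = 17.876%.
Debt: weight = 8.4/37.51 = 0.2239; after-tax cost = 5.09% × (1 − 28%) = 3.6648%.
WACC = 0.7761 × 17.8760% + 0.2239 × 3.6648% = 14.6935%.

14.69%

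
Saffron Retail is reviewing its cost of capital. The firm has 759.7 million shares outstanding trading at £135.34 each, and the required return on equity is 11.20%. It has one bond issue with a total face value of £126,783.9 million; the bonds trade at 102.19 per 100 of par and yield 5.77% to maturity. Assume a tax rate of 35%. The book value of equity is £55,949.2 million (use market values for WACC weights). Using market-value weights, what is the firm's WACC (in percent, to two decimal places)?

Market value of equity E = 135.34 × 759.7m = 102817.798m. Market value of debt D = 126783.9m × 102.19/100 = 129560.46741m.
Total capital V = 102817.798 + 129560.46741 = 232378.26541.
Equity: weight = 102817.798/232378.26541 = 0.4425; cost = 11.2%.
Bonds outstanding: weight = 129560.46741/232378.26541 = 0.5575; after-tax cost = 5.77% × (1 − 35%) = 3.7505%.
WACC = 0.4425 × 11.2000% + 0.5575 × 3.7505% = 7.0466%.

7.05%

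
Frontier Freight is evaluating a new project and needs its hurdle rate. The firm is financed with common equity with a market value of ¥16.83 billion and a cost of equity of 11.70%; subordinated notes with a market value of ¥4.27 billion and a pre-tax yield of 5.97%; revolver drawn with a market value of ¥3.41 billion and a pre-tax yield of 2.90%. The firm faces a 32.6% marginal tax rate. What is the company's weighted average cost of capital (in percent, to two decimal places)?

Total capital V = 16.83 + 4.27 + 3.41 = 24.51.
Equity: weight = 16.83/24.51 = 0.6867; cost = 11.7%.
Subordinated notes: weight = 4.27/24.51 = 0.1742; after-tax cost = 5.97% × (1 − 32.6%) = 4.0238%.
Revolver drawn: weight = 3.41/24.51 = 0.1391; after-tax cost = 2.9% × (1 − 32.6%) = 1.9546%.
WACC = 0.6867 × 11.7000% + 0.1742 × 4.0238% + 0.1391 × 1.9546% = 9.0068%.

9.01%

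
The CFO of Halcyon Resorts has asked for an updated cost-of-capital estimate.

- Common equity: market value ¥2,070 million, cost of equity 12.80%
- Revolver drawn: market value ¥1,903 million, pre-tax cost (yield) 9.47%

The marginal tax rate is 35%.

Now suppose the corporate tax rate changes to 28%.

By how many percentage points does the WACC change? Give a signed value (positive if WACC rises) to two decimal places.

+0.32 pp

Current WACC:
Total capital V = 2070 + 1903 = 3973.
Equity: weight = 2070/3973 = 0.5210; cost = 12.8%.
Revolver drawn: weight = 1903/3973 = 0.4790; after-tax cost = 9.47% × (1 − 35%) = 6.1555%.
WACC = 0.5210 × 12.8000% + 0.4790 × 6.1555% = 9.6174%.
After the change:
Total capital V = 2070 + 1903 = 3973.
Equity: weight = 2070/3973 = 0.5210; cost = 12.8%.
Revolver drawn: weight = 1903/3973 = 0.4790; after-tax cost = 9.47% × (1 − 28%) = 6.8184%.
WACC = 0.5210 × 12.8000% + 0.4790 × 6.8184% = 9.9349%.
Change in WACC = 9.9349% − 9.6174% = 0.3175 pp.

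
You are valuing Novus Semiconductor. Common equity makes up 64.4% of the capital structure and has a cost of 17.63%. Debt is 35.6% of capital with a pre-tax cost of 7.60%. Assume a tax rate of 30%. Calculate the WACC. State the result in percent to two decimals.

13.25%

After-tax cost of debt = 7.6% × (1 − 30%) = 5.3200%.
WACC = 0.644 × 17.6300% + 0.356 × 5.3200% = 13.2476%.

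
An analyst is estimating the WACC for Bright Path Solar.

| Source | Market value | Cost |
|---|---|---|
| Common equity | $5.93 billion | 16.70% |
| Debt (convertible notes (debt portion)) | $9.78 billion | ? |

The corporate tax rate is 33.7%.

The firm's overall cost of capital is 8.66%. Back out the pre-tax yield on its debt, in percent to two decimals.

Total capital V = 5.93 + 9.78 = 15.71.
Equity weight = 5.93/15.71 = 0.3775.
Convertible notes (debt portion) weight = 9.78/15.71 = 0.6225.
Equity contribution = 0.3775 × 16.7% = 6.3037%.
Remaining for debt = 8.66% − 6.3037% = 2.3563%.
Rd × (1 − 33.7%) × 0.6225 = 2.3563%  ⇒  Rd = 5.7089%.

5.71%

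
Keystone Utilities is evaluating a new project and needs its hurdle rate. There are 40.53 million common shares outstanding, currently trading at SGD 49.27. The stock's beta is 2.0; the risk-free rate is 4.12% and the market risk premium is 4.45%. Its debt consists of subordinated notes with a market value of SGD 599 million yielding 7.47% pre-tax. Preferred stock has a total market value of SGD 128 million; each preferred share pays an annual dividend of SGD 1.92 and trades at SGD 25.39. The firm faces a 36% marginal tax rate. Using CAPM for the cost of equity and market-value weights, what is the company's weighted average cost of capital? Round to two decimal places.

10.95%

Cost of equity via CAPM: Re = 4.12% + 2.0 × 4.45% = 13.0200%.
Cost of preferred: Rp = 1.92 / 25.39 = 7.5620%.
Market value of equity E = 49.27 × 40.53m = 1996.9131m.
Total capital V = 1996.9131 + 128 + 599 = 2723.9131.
Equity: weight = 1996.9131/2723.9131 = 0.7331; cost = 13.02%.
Preferred: weight = 128/2723.9131 = 0.0470; cost = 7.562%.
Subordinated notes: weight = 599/2723.9131 = 0.2199; after-tax cost = 7.47% × (1 − 36%) = 4.7808%.
WACC = 0.7331 × 13.0200% + 0.0470 × 7.5620% + 0.2199 × 4.7808% = 10.9517%.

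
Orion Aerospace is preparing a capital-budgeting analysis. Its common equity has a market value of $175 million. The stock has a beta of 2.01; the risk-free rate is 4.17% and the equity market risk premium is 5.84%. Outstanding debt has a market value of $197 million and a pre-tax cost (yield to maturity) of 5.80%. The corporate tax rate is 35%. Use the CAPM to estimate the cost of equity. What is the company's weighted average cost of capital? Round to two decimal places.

9.48%

Cost of equity via CAPM: Re = 4.17% + 2.01 × 5.84% = 15.9084%.
Total capital V = 175 + 197 = 372.
Equity: weight = 175/372 = 0.4704; cost = 15.9084%.
Debt: weight = 197/372 = 0.5296; after-tax cost = 5.8% × (1 − 35%) = 3.7700%.
WACC = 0.4704 × 15.9084% + 0.5296 × 3.7700% = 9.4803%.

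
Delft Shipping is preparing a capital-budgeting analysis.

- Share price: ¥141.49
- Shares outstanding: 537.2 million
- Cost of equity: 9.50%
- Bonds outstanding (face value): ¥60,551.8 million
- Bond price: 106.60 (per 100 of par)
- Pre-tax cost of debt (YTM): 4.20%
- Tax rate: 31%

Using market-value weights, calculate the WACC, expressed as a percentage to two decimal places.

Market value of equity E = 141.49 × 537.2m = 76008.428m. Market value of debt D = 60551.8m × 106.6/100 = 64548.2188m.
Total capital V = 76008.428 + 64548.2188 = 140556.6468.
Equity: weight = 76008.428/140556.6468 = 0.5408; cost = 9.5%.
Bonds outstanding: weight = 64548.2188/140556.6468 = 0.4592; after-tax cost = 4.2% × (1 − 31%) = 2.8980%.
WACC = 0.5408 × 9.5000% + 0.4592 × 2.8980% = 6.4681%.

6.47%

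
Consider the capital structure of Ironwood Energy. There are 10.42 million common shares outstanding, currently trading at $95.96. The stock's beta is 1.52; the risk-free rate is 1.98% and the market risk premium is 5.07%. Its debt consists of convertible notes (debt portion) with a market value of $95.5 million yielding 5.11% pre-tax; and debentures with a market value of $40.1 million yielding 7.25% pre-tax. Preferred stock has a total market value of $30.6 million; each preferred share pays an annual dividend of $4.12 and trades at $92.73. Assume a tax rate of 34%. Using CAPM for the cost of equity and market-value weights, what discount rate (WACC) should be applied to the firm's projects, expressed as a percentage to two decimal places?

Cost of equity via CAPM: Re = 1.98% + 1.52 × 5.07% = 9.6864%.
Cost of preferred: Rp = 4.12 / 92.73 = 4.4430%.
Market value of equity E = 95.96 × 10.42m = 999.9032m.
Total capital V = 999.9032 + 30.6 + 95.5 + 40.1 = 1166.1032.
Equity: weight = 999.9032/1166.1032 = 0.8575; cost = 9.6864%.
Preferred: weight = 30.6/1166.1032 = 0.0262; cost = 4.443%.
Convertible notes (debt portion): weight = 95.5/1166.1032 = 0.0819; after-tax cost = 5.11% × (1 − 34%) = 3.3726%.
Debentures: weight = 40.1/1166.1032 = 0.0344; after-tax cost = 7.25% × (1 − 34%) = 4.7850%.
WACC = 0.8575 × 9.6864% + 0.0262 × 4.4430% + 0.0819 × 3.3726% + 0.0344 × 4.7850% = 8.8632%.

8.86%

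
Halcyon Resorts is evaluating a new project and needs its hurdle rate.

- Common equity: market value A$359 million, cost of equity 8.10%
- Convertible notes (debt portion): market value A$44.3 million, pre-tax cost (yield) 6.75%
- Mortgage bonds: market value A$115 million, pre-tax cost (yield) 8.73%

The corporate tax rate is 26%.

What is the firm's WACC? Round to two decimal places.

Total capital V = 359 + 44.3 + 115 = 518.3.
Equity: weight = 359/518.3 = 0.6926; cost = 8.1%.
Convertible notes (debt portion): weight = 44.3/518.3 = 0.0855; after-tax cost = 6.75% × (1 − 26%) = 4.9950%.
Mortgage bonds: weight = 115/518.3 = 0.2219; after-tax cost = 8.73% × (1 − 26%) = 6.4602%.
WACC = 0.6926 × 8.1000% + 0.0855 × 4.9950% + 0.2219 × 6.4602% = 7.4708%.

7.47%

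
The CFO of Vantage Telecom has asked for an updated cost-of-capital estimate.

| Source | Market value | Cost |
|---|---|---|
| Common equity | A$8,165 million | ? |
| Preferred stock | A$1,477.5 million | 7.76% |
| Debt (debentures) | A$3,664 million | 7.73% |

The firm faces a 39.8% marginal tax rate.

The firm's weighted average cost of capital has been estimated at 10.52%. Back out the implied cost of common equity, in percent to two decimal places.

13.65%

Total capital V = 8165 + 1477.5 + 3664 = 13306.5.
Equity weight = 8165/13306.5 = 0.6136.
Preferred weight = 1477.5/13306.5 = 0.1110.
Debentures weight = 3664/13306.5 = 0.2754.
Debt contribution = 0.2754 × 7.73% × (1 − 39.8%) = 1.2813%.
Preferred contribution = 0.1110 × 7.76% = 0.8616%.
Required equity contribution = 10.52% − 2.1430% = 8.3770%.
Re = 8.3770% / 0.6136 = 13.6520%.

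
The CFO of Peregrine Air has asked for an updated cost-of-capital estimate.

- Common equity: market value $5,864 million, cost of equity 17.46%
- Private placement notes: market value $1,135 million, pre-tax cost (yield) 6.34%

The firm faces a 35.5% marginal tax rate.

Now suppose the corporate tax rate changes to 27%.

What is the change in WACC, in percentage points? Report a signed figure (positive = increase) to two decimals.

+0.09 pp

Current WACC:
Total capital V = 5864 + 1135 = 6999.
Equity: weight = 5864/6999 = 0.8378; cost = 17.46%.
Private placement notes: weight = 1135/6999 = 0.1622; after-tax cost = 6.34% × (1 − 35.5%) = 4.0893%.
WACC = 0.8378 × 17.4600% + 0.1622 × 4.0893% = 15.2917%.
After the change:
Total capital V = 5864 + 1135 = 6999.
Equity: weight = 5864/6999 = 0.8378; cost = 17.46%.
Private placement notes: weight = 1135/6999 = 0.1622; after-tax cost = 6.34% × (1 − 27%) = 4.6282%.
WACC = 0.8378 × 17.4600% + 0.1622 × 4.6282% = 15.3791%.
Change in WACC = 15.3791% − 15.2917% = 0.0874 pp.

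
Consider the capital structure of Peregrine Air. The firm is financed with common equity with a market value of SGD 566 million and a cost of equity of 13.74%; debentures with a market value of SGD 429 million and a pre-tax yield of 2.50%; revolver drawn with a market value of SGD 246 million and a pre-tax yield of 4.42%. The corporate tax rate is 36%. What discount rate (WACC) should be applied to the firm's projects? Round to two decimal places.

7.38%

Total capital V = 566 + 429 + 246 = 1241.
Equity: weight = 566/1241 = 0.4561; cost = 13.74%.
Debentures: weight = 429/1241 = 0.3457; after-tax cost = 2.5% × (1 − 36%) = 1.6000%.
Revolver drawn: weight = 246/1241 = 0.1982; after-tax cost = 4.42% × (1 − 36%) = 2.8288%.
WACC = 0.4561 × 13.7400% + 0.3457 × 1.6000% + 0.1982 × 2.8288% = 7.3804%.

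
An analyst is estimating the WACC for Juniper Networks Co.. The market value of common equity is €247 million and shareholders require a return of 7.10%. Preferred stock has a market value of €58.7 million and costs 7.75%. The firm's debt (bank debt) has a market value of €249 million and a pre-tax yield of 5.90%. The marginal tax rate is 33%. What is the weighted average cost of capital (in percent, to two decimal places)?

Total capital V = 247 + 58.7 + 249 = 554.7.
Equity: weight = 247/554.7 = 0.4453; cost = 7.1%.
Preferred: weight = 58.7/554.7 = 0.1058; cost = 7.75%.
Bank debt: weight = 249/554.7 = 0.4489; after-tax cost = 5.9% × (1 − 33%) = 3.9530%.
WACC = 0.4453 × 7.1000% + 0.1058 × 7.7500% + 0.4489 × 3.9530% = 5.7561%.

5.76%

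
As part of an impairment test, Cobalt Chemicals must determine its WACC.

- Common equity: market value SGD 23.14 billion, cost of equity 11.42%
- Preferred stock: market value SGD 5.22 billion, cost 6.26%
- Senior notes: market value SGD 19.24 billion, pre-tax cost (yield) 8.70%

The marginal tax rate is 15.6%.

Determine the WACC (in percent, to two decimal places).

9.21%

Total capital V = 23.14 + 5.22 + 19.24 = 47.6.
Equity: weight = 23.14/47.6 = 0.4861; cost = 11.42%.
Preferred: weight = 5.22/47.6 = 0.1097; cost = 6.26%.
Senior notes: weight = 19.24/47.6 = 0.4042; after-tax cost = 8.7% × (1 − 15.6%) = 7.3428%.
WACC = 0.4861 × 11.4200% + 0.1097 × 6.2600% + 0.4042 × 7.3428% = 9.2061%.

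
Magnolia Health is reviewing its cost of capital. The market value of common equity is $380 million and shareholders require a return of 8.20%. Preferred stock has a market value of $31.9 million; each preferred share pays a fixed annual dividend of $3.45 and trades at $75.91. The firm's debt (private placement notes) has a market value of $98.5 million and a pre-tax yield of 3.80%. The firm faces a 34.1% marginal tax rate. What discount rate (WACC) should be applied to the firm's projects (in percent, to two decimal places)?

Cost of preferred: Rp = 3.45 / 75.91 = 4.5449%.
Total capital V = 380 + 31.9 + 98.5 = 510.4.
Equity: weight = 380/510.4 = 0.7445; cost = 8.2%.
Preferred: weight = 31.9/510.4 = 0.0625; cost = 4.5449%.
Private placement notes: weight = 98.5/510.4 = 0.1930; after-tax cost = 3.8% × (1 − 34.1%) = 2.5042%.
WACC = 0.7445 × 8.2000% + 0.0625 × 4.5449% + 0.1930 × 2.5042% = 6.8723%.

6.87%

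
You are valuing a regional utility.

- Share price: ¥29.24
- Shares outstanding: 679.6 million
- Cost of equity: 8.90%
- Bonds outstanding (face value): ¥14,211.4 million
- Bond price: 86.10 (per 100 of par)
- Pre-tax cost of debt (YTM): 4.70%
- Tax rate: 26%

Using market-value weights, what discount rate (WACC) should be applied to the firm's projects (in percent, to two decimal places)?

Market value of equity E = 29.24 × 679.6m = 19871.504m. Market value of debt D = 14211.4m × 86.1/100 = 12236.0154m.
Total capital V = 19871.504 + 12236.0154 = 32107.5194.
Equity: weight = 19871.504/32107.5194 = 0.6189; cost = 8.9%.
Bonds outstanding: weight = 12236.0154/32107.5194 = 0.3811; after-tax cost = 4.7% × (1 − 26%) = 3.4780%.
WACC = 0.6189 × 8.9000% + 0.3811 × 3.4780% = 6.8337%.

6.83%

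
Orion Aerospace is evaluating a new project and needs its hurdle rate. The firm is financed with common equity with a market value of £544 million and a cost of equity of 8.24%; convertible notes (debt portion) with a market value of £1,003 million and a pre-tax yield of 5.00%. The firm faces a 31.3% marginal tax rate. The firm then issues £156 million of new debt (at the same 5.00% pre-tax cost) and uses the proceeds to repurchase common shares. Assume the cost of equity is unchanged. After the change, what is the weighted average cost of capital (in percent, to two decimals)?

After the change:
Total capital V = 388 + 1159 = 1547.
Equity: weight = 388/1547 = 0.2508; cost = 8.24%.
Convertible notes (debt portion): weight = 1159/1547 = 0.7492; after-tax cost = 5% × (1 − 31.3%) = 3.4350%.
WACC = 0.2508 × 8.2400% + 0.7492 × 3.4350% = 4.6401%.

4.64%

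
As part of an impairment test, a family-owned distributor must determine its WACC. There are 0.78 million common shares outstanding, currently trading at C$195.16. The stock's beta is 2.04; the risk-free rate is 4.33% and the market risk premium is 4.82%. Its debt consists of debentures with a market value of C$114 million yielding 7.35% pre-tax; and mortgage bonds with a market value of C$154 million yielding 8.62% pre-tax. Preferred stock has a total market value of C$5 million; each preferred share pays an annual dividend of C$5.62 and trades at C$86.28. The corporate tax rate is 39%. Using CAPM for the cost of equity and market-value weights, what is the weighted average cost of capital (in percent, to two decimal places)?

Cost of equity via CAPM: Re = 4.33% + 2.04 × 4.82% = 14.1628%.
Cost of preferred: Rp = 5.62 / 86.28 = 6.5137%.
Market value of equity E = 195.16 × 0.78m = 152.2248m.
Total capital V = 152.2248 + 5 + 114 + 154 = 425.2248.
Equity: weight = 152.2248/425.2248 = 0.3580; cost = 14.1628%.
Preferred: weight = 5/425.2248 = 0.0118; cost = 6.5137%.
Debentures: weight = 114/425.2248 = 0.2681; after-tax cost = 7.35% × (1 − 39%) = 4.4835%.
Mortgage bonds: weight = 154/425.2248 = 0.3622; after-tax cost = 8.62% × (1 − 39%) = 5.2582%.
WACC = 0.3580 × 14.1628% + 0.0118 × 6.5137% + 0.2681 × 4.4835% + 0.3622 × 5.2582% = 8.2530%.

8.25%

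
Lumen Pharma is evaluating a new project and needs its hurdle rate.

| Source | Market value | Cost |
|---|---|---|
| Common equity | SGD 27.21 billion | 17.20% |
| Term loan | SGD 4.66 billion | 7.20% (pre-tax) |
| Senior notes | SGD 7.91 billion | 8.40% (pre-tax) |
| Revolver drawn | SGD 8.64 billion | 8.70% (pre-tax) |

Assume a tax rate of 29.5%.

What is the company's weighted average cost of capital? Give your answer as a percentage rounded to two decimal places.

12.22%

Total capital V = 27.21 + 4.66 + 7.91 + 8.64 = 48.42.
Equity: weight = 27.21/48.42 = 0.5620; cost = 17.2%.
Term loan: weight = 4.66/48.42 = 0.0962; after-tax cost = 7.2% × (1 − 29.5%) = 5.0760%.
Senior notes: weight = 7.91/48.42 = 0.1634; after-tax cost = 8.4% × (1 − 29.5%) = 5.9220%.
Revolver drawn: weight = 8.64/48.42 = 0.1784; after-tax cost = 8.7% × (1 − 29.5%) = 6.1335%.
WACC = 0.5620 × 17.2000% + 0.0962 × 5.0760% + 0.1634 × 5.9220% + 0.1784 × 6.1335% = 12.2161%.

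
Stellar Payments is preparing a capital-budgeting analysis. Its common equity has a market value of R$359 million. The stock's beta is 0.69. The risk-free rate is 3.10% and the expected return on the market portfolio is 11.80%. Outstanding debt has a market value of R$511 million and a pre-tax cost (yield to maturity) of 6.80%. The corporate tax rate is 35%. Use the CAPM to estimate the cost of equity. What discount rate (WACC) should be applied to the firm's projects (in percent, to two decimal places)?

6.35%

Market risk premium = 11.8% − 3.1% = 8.7%.
Cost of equity via CAPM: Re = 3.1% + 0.69 × 8.7% = 9.1030%.
Total capital V = 359 + 511 = 870.
Equity: weight = 359/870 = 0.4126; cost = 9.103%.
Debt: weight = 511/870 = 0.5874; after-tax cost = 6.8% × (1 − 35%) = 4.4200%.
WACC = 0.4126 × 9.1030% + 0.5874 × 4.4200% = 6.3524%.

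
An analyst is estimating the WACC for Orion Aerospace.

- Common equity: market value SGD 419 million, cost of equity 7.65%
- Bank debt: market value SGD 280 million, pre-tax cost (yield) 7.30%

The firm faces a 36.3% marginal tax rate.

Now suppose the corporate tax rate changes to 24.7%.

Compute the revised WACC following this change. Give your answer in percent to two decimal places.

6.79%

After the change:
Total capital V = 419 + 280 = 699.
Equity: weight = 419/699 = 0.5994; cost = 7.65%.
Bank debt: weight = 280/699 = 0.4006; after-tax cost = 7.3% × (1 − 24.7%) = 5.4969%.
WACC = 0.5994 × 7.6500% + 0.4006 × 5.4969% = 6.7875%.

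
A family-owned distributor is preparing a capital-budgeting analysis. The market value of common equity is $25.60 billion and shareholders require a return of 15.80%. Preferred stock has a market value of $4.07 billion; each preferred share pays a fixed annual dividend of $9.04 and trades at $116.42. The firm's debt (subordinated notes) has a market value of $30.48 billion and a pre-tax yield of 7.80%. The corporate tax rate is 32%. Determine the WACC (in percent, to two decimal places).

Cost of preferred: Rp = 9.04 / 116.42 = 7.7650%.
Total capital V = 25.6 + 4.07 + 30.48 = 60.15.
Equity: weight = 25.6/60.15 = 0.4256; cost = 15.8%.
Preferred: weight = 4.07/60.15 = 0.0677; cost = 7.765%.
Subordinated notes: weight = 30.48/60.15 = 0.5067; after-tax cost = 7.8% × (1 − 32%) = 5.3040%.
WACC = 0.4256 × 15.8000% + 0.0677 × 7.7650% + 0.5067 × 5.3040% = 9.9376%.

9.94%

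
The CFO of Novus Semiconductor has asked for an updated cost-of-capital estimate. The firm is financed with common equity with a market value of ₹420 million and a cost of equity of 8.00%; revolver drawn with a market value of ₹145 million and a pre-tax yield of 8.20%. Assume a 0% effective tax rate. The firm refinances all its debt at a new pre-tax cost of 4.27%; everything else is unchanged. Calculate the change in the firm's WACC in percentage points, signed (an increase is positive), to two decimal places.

Current WACC:
Total capital V = 420 + 145 = 565.
Equity: weight = 420/565 = 0.7434; cost = 8%.
Revolver drawn: weight = 145/565 = 0.2566; after-tax cost = 8.2% × (1 − 0%) = 8.2000%.
WACC = 0.7434 × 8.0000% + 0.2566 × 8.2000% = 8.0513%.
After the change:
Total capital V = 420 + 145 = 565.
Equity: weight = 420/565 = 0.7434; cost = 8%.
Revolver drawn: weight = 145/565 = 0.2566; after-tax cost = 4.27% × (1 − 0%) = 4.2700%.
WACC = 0.7434 × 8.0000% + 0.2566 × 4.2700% = 7.0427%.
Change in WACC = 7.0427% − 8.0513% = -1.0086 pp.

-1.01 pp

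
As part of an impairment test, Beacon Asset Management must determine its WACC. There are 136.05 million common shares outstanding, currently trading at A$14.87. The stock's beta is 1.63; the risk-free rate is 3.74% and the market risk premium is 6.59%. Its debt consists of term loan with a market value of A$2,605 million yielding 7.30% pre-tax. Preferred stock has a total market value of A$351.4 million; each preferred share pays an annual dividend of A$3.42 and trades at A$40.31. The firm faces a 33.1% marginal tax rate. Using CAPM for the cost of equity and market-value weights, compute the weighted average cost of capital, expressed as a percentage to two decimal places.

9.04%

Cost of equity via CAPM: Re = 3.74% + 1.63 × 6.59% = 14.4817%.
Cost of preferred: Rp = 3.42 / 40.31 = 8.4842%.
Market value of equity E = 14.87 × 136.05m = 2023.0635m.
Total capital V = 2023.0635 + 351.4 + 2605 = 4979.4635.
Equity: weight = 2023.0635/4979.4635 = 0.4063; cost = 14.4817%.
Preferred: weight = 351.4/4979.4635 = 0.0706; cost = 8.4842%.
Term loan: weight = 2605/4979.4635 = 0.5231; after-tax cost = 7.3% × (1 − 33.1%) = 4.8837%.
WACC = 0.4063 × 14.4817% + 0.0706 × 8.4842% + 0.5231 × 4.8837% = 9.0373%.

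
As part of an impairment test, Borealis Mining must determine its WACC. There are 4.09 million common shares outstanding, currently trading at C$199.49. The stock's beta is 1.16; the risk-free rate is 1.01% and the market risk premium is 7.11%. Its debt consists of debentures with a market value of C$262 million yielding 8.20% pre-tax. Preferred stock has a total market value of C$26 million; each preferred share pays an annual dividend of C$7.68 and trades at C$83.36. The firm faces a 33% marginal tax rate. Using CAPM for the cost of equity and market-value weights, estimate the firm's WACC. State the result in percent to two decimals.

8.36%

Cost of equity via CAPM: Re = 1.01% + 1.16 × 7.11% = 9.2576%.
Cost of preferred: Rp = 7.68 / 83.36 = 9.2131%.
Market value of equity E = 199.49 × 4.09m = 815.9141m.
Total capital V = 815.9141 + 26 + 262 = 1103.9141.
Equity: weight = 815.9141/1103.9141 = 0.7391; cost = 9.2576%.
Preferred: weight = 26/1103.9141 = 0.0236; cost = 9.2131%.
Debentures: weight = 262/1103.9141 = 0.2373; after-tax cost = 8.2% × (1 − 33%) = 5.4940%.
WACC = 0.7391 × 9.2576% + 0.0236 × 9.2131% + 0.2373 × 5.4940% = 8.3633%.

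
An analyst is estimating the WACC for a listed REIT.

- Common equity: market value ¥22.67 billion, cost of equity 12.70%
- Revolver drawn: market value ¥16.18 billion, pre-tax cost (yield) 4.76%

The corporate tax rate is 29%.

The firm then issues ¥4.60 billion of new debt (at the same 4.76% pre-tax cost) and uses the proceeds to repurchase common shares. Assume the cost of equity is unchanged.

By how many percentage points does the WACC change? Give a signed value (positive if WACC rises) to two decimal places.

Current WACC:
Total capital V = 22.67 + 16.18 = 38.85.
Equity: weight = 22.67/38.85 = 0.5835; cost = 12.7%.
Revolver drawn: weight = 16.18/38.85 = 0.4165; after-tax cost = 4.76% × (1 − 29%) = 3.3796%.
WACC = 0.5835 × 12.7000% + 0.4165 × 3.3796% = 8.8183%.
After the change:
Total capital V = 18.07 + 20.78 = 38.85.
Equity: weight = 18.07/38.85 = 0.4651; cost = 12.7%.
Revolver drawn: weight = 20.78/38.85 = 0.5349; after-tax cost = 4.76% × (1 − 29%) = 3.3796%.
WACC = 0.4651 × 12.7000% + 0.5349 × 3.3796% = 7.7147%.
Change in WACC = 7.7147% − 8.8183% = -1.1036 pp.

-1.10 pp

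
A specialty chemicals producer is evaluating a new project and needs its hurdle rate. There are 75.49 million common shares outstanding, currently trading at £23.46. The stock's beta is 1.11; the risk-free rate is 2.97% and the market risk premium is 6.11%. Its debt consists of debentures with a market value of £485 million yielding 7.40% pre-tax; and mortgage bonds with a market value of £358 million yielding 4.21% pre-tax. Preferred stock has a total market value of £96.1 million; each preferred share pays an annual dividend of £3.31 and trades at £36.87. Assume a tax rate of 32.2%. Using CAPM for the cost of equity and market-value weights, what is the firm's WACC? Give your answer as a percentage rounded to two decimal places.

7.97%

Cost of equity via CAPM: Re = 2.97% + 1.11 × 6.11% = 9.7521%.
Cost of preferred: Rp = 3.31 / 36.87 = 8.9775%.
Market value of equity E = 23.46 × 75.49m = 1770.9954m.
Total capital V = 1770.9954 + 96.1 + 485 + 358 = 2710.0954.
Equity: weight = 1770.9954/2710.0954 = 0.6535; cost = 9.7521%.
Preferred: weight = 96.1/2710.0954 = 0.0355; cost = 8.9775%.
Debentures: weight = 485/2710.0954 = 0.1790; after-tax cost = 7.4% × (1 − 32.2%) = 5.0172%.
Mortgage bonds: weight = 358/2710.0954 = 0.1321; after-tax cost = 4.21% × (1 − 32.2%) = 2.8544%.
WACC = 0.6535 × 9.7521% + 0.0355 × 8.9775% + 0.1790 × 5.0172% + 0.1321 × 2.8544% = 7.9661%.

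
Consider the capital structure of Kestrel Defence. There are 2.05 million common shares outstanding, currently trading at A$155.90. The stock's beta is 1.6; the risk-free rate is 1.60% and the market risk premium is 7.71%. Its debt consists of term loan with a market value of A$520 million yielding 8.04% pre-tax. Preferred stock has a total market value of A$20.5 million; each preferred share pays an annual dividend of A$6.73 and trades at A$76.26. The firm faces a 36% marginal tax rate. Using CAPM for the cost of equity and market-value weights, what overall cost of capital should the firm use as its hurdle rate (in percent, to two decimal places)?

8.50%

Cost of equity via CAPM: Re = 1.6% + 1.6 × 7.71% = 13.9360%.
Cost of preferred: Rp = 6.73 / 76.26 = 8.8251%.
Market value of equity E = 155.9 × 2.05m = 319.595m.
Total capital V = 319.595 + 20.5 + 520 = 860.095.
Equity: weight = 319.595/860.095 = 0.3716; cost = 13.936%.
Preferred: weight = 20.5/860.095 = 0.0238; cost = 8.8251%.
Term loan: weight = 520/860.095 = 0.6046; after-tax cost = 8.04% × (1 − 36%) = 5.1456%.
WACC = 0.3716 × 13.9360% + 0.0238 × 8.8251% + 0.6046 × 5.1456% = 8.4996%.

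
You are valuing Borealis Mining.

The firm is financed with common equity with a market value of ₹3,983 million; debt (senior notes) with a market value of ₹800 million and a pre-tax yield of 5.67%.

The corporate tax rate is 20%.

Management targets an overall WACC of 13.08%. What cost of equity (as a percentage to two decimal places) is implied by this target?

14.80%

Total capital V = 3983 + 800 = 4783.
Equity weight = 3983/4783 = 0.8327.
Senior notes weight = 800/4783 = 0.1673.
Debt contribution = 0.1673 × 5.67% × (1 − 20%) = 0.7587%.
Required equity contribution = 13.08% − 0.7587% = 12.3213%.
Re = 12.3213% / 0.8327 = 14.7961%.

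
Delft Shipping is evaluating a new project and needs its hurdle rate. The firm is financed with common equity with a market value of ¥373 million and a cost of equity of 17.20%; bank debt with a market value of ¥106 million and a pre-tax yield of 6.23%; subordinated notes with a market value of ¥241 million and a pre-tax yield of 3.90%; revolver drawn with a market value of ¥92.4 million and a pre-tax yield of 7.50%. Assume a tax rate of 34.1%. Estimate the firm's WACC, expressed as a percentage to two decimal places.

Total capital V = 373 + 106 + 241 + 92.4 = 812.4.
Equity: weight = 373/812.4 = 0.4591; cost = 17.2%.
Bank debt: weight = 106/812.4 = 0.1305; after-tax cost = 6.23% × (1 − 34.1%) = 4.1056%.
Subordinated notes: weight = 241/812.4 = 0.2967; after-tax cost = 3.9% × (1 − 34.1%) = 2.5701%.
Revolver drawn: weight = 92.4/812.4 = 0.1137; after-tax cost = 7.5% × (1 − 34.1%) = 4.9425%.
WACC = 0.4591 × 17.2000% + 0.1305 × 4.1056% + 0.2967 × 2.5701% + 0.1137 × 4.9425% = 9.7574%.

9.76%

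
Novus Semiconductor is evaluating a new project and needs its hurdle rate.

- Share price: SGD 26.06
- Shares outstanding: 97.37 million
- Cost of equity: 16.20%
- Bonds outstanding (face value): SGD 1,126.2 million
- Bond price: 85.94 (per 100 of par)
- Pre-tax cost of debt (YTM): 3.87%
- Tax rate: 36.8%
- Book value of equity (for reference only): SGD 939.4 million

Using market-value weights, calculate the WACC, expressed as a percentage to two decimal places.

12.40%

Market value of equity E = 26.06 × 97.37m = 2537.4622m. Market value of debt D = 1126.2m × 85.94/100 = 967.85628m.
Total capital V = 2537.4622 + 967.85628 = 3505.31848.
Equity: weight = 2537.4622/3505.31848 = 0.7239; cost = 16.2%.
Bonds outstanding: weight = 967.85628/3505.31848 = 0.2761; after-tax cost = 3.87% × (1 − 36.8%) = 2.4458%.
WACC = 0.7239 × 16.2000% + 0.2761 × 2.4458% = 12.4023%.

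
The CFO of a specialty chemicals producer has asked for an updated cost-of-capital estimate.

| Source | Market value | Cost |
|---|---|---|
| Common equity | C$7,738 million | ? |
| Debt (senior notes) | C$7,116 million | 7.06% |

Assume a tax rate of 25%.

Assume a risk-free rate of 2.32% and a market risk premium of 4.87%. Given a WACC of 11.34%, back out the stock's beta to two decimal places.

2.99

Total capital V = 7738 + 7116 = 14854.
Equity weight = 7738/14854 = 0.5209.
Senior notes weight = 7116/14854 = 0.4791.
Debt contribution = 0.4791 × 7.06% × (1 − 25%) = 2.5366%.
Required equity contribution = 11.34% − 2.5366% = 8.8034%  ⇒  Re = 16.8991%.
CAPM: 16.8991% = 2.32% + β × 4.87%  ⇒  β = 2.9937.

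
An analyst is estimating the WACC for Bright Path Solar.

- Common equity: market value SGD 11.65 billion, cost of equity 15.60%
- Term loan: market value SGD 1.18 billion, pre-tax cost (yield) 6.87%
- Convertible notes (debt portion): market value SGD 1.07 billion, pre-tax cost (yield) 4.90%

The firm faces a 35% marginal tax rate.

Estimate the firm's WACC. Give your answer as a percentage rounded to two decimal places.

Total capital V = 11.65 + 1.18 + 1.07 = 13.9.
Equity: weight = 11.65/13.9 = 0.8381; cost = 15.6%.
Term loan: weight = 1.18/13.9 = 0.0849; after-tax cost = 6.87% × (1 − 35%) = 4.4655%.
Convertible notes (debt portion): weight = 1.07/13.9 = 0.0770; after-tax cost = 4.9% × (1 − 35%) = 3.1850%.
WACC = 0.8381 × 15.6000% + 0.0849 × 4.4655% + 0.0770 × 3.1850% = 13.6991%.

13.70%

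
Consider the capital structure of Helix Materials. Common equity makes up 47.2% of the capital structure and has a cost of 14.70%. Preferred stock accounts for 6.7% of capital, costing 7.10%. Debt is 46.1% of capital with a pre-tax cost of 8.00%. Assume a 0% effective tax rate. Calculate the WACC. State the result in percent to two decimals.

After-tax cost of debt = 8% × (1 − 0%) = 8.0000%.
WACC = 0.472 × 14.7000% + 0.067 × 7.1000% + 0.461 × 8.0000% = 11.1021%.

11.10%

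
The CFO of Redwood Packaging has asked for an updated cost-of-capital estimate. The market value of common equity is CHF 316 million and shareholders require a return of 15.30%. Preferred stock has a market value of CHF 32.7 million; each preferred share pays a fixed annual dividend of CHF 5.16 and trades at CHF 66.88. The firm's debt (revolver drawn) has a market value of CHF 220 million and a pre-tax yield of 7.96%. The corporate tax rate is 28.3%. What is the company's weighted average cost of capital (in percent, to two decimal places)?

Cost of preferred: Rp = 5.16 / 66.88 = 7.7153%.
Total capital V = 316 + 32.7 + 220 = 568.7.
Equity: weight = 316/568.7 = 0.5557; cost = 15.3%.
Preferred: weight = 32.7/568.7 = 0.0575; cost = 7.7153%.
Revolver drawn: weight = 220/568.7 = 0.3868; after-tax cost = 7.96% × (1 − 28.3%) = 5.7073%.
WACC = 0.5557 × 15.3000% + 0.0575 × 7.7153% + 0.3868 × 5.7073% = 11.1530%.

11.15%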